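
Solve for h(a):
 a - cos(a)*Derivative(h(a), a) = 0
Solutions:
 h(a) = C1 + Integral(a/cos(a), a)


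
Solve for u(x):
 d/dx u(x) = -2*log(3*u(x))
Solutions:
 Integral(1/(log(_y) + log(3)), (_y, u(x)))/2 = C1 - x


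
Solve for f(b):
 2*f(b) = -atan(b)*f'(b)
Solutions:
 f(b) = C1*exp(-2*Integral(1/atan(b), b))


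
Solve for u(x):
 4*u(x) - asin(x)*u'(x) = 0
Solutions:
 u(x) = C1*exp(4*Integral(1/asin(x), x))


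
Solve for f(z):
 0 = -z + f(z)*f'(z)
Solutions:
 f(z) = -sqrt(C1 + z^2)
 f(z) = sqrt(C1 + z^2)


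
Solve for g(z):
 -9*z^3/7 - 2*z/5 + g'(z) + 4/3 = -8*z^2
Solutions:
 g(z) = C1 + 9*z^4/28 - 8*z^3/3 + z^2/5 - 4*z/3


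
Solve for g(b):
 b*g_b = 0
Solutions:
 g(b) = C1


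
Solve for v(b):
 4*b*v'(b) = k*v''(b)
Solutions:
 v(b) = C1 + C2*erf(sqrt(2)*b*sqrt(-1/k))/sqrt(-1/k)


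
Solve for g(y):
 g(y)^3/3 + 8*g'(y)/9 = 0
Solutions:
 g(y) = -2*sqrt(-1/(C1 - 3*y))
 g(y) = 2*sqrt(-1/(C1 - 3*y))


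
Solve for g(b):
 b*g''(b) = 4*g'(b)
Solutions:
 g(b) = C1 + C2*b^5


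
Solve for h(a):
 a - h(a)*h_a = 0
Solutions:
 h(a) = -sqrt(C1 + a^2)
 h(a) = sqrt(C1 + a^2)


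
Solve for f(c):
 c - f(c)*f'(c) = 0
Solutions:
 f(c) = -sqrt(C1 + c^2)
 f(c) = sqrt(C1 + c^2)


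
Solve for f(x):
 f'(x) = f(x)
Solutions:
 f(x) = C1*exp(x)


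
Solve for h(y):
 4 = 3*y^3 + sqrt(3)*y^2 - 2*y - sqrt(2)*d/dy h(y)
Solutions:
 h(y) = C1 + 3*sqrt(2)*y^4/8 + sqrt(6)*y^3/6 - sqrt(2)*y^2/2 - 2*sqrt(2)*y


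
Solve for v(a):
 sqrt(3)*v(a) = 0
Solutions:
 v(a) = 0


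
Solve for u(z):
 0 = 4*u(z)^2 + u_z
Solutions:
 u(z) = 1/(C1 + 4*z)


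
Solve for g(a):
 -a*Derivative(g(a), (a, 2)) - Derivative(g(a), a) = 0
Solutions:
 g(a) = C1 + C2*log(a)


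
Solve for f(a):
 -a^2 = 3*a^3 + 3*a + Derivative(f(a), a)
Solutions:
 f(a) = C1 - 3*a^4/4 - a^3/3 - 3*a^2/2


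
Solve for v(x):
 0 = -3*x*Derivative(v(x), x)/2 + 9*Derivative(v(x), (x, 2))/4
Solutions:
 v(x) = C1 + C2*erfi(sqrt(3)*x/3)


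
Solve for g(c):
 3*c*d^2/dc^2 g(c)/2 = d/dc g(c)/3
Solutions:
 g(c) = C1 + C2*c^(11/9)


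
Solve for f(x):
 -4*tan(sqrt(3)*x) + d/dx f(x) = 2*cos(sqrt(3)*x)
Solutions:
 f(x) = C1 - 4*sqrt(3)*log(cos(sqrt(3)*x))/3 + 2*sqrt(3)*sin(sqrt(3)*x)/3


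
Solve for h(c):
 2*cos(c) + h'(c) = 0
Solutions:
 h(c) = C1 - 2*sin(c)


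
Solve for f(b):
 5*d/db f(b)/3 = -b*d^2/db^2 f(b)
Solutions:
 f(b) = C1 + C2/b^(2/3)


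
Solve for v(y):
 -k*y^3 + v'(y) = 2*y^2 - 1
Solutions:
 v(y) = C1 + k*y^4/4 + 2*y^3/3 - y


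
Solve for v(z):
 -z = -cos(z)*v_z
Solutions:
 v(z) = C1 + Integral(z/cos(z), z)


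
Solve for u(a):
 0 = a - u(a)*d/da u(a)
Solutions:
 u(a) = -sqrt(C1 + a^2)
 u(a) = sqrt(C1 + a^2)


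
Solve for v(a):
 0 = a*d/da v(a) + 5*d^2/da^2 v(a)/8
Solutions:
 v(a) = C1 + C2*erf(2*sqrt(5)*a/5)


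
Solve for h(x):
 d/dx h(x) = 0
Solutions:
 h(x) = C1


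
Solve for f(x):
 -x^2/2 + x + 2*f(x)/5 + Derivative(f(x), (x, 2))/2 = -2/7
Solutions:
 f(x) = C1*sin(2*sqrt(5)*x/5) + C2*cos(2*sqrt(5)*x/5) + 5*x^2/4 - 5*x/2 - 215/56


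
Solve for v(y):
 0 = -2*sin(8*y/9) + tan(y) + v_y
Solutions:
 v(y) = C1 + log(cos(y)) - 9*cos(8*y/9)/4


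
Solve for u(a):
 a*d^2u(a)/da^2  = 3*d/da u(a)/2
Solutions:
 u(a) = C1 + C2*a^(5/2)


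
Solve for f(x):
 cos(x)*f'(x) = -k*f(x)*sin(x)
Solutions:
 f(x) = C1*exp(k*log(cos(x)))


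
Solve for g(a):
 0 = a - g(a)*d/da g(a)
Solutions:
 g(a) = -sqrt(C1 + a^2)
 g(a) = sqrt(C1 + a^2)


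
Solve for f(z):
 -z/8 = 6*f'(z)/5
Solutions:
 f(z) = C1 - 5*z^2/96


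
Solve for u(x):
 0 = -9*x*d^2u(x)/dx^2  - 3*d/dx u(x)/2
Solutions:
 u(x) = C1 + C2*x^(5/6)


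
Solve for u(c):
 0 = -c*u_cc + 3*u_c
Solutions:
 u(c) = C1 + C2*c^4


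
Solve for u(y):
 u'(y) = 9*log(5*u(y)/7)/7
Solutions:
 -7*Integral(1/(log(_y) - log(7) + log(5)), (_y, u(y)))/9 = C1 - y


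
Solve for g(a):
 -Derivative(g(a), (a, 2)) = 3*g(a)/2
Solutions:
 g(a) = C1*sin(sqrt(6)*a/2) + C2*cos(sqrt(6)*a/2)


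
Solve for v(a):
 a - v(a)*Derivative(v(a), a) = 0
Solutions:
 v(a) = -sqrt(C1 + a^2)
 v(a) = sqrt(C1 + a^2)


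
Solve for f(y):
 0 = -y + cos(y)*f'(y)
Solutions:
 f(y) = C1 + Integral(y/cos(y), y)


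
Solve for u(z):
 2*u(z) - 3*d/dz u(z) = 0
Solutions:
 u(z) = C1*exp(2*z/3)


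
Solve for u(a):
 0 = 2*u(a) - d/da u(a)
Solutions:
 u(a) = C1*exp(2*a)


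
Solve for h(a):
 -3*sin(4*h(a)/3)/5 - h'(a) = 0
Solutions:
 3*a/5 + 3*log(cos(4*h(a)/3) - 1)/8 - 3*log(cos(4*h(a)/3) + 1)/8 = C1


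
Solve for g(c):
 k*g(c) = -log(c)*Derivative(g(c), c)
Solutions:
 g(c) = C1*exp(-k*li(c))


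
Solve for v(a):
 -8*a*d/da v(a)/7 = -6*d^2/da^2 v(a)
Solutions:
 v(a) = C1 + C2*erfi(sqrt(42)*a/21)


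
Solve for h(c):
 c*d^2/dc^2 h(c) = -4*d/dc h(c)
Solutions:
 h(c) = C1 + C2/c^3


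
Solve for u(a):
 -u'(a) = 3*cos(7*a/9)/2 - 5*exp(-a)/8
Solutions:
 u(a) = C1 - 27*sin(7*a/9)/14 - 5*exp(-a)/8


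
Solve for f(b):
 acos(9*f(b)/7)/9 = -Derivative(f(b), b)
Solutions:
 Integral(1/acos(9*_y/7), (_y, f(b))) = C1 - b/9


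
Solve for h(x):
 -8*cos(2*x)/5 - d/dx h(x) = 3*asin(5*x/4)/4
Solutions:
 h(x) = C1 - 3*x*asin(5*x/4)/4 - 3*sqrt(16 - 25*x^2)/20 - 4*sin(2*x)/5


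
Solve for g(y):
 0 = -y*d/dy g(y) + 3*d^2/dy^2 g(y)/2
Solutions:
 g(y) = C1 + C2*erfi(sqrt(3)*y/3)


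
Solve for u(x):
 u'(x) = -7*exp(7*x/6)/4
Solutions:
 u(x) = C1 - 3*exp(7*x/6)/2


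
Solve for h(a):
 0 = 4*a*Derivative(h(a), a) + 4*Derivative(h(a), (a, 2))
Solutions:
 h(a) = C1 + C2*erf(sqrt(2)*a/2)


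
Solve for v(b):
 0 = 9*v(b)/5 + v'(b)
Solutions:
 v(b) = C1*exp(-9*b/5)


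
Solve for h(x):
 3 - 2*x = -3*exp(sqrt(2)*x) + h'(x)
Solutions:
 h(x) = C1 - x^2 + 3*x + 3*sqrt(2)*exp(sqrt(2)*x)/2


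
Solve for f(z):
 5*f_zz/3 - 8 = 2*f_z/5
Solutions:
 f(z) = C1 + C2*exp(6*z/25) - 20*z


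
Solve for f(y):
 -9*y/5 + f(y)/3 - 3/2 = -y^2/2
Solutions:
 f(y) = -3*y^2/2 + 27*y/5 + 9/2


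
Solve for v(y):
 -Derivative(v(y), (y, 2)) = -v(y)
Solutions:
 v(y) = C1*exp(-y) + C2*exp(y)


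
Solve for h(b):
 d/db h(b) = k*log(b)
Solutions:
 h(b) = C1 + b*k*log(b) - b*k


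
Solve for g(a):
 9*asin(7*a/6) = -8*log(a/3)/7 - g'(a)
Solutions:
 g(a) = C1 - 8*a*log(a)/7 - 9*a*asin(7*a/6) + 8*a/7 + 8*a*log(3)/7 - 9*sqrt(36 - 49*a^2)/7


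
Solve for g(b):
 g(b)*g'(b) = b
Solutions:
 g(b) = -sqrt(C1 + b^2)
 g(b) = sqrt(C1 + b^2)


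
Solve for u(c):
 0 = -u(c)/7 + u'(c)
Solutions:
 u(c) = C1*exp(c/7)


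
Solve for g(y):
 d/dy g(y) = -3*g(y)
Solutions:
 g(y) = C1*exp(-3*y)


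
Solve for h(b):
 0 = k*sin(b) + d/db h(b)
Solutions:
 h(b) = C1 + k*cos(b)


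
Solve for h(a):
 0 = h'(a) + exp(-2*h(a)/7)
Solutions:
 h(a) = 7*log(-sqrt(C1 - a)) - 7*log(7) + 7*log(14)/2
 h(a) = 7*log(C1 - a)/2 - 7*log(7) + 7*log(14)/2


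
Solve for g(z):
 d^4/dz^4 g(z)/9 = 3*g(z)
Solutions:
 g(z) = C1*exp(-3^(3/4)*z) + C2*exp(3^(3/4)*z) + C3*sin(3^(3/4)*z) + C4*cos(3^(3/4)*z)


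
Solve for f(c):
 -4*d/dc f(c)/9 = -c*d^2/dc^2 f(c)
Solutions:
 f(c) = C1 + C2*c^(13/9)


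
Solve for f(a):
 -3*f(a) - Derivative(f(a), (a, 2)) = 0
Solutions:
 f(a) = C1*sin(sqrt(3)*a) + C2*cos(sqrt(3)*a)


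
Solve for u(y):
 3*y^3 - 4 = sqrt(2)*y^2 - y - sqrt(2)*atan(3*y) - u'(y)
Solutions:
 u(y) = C1 - 3*y^4/4 + sqrt(2)*y^3/3 - y^2/2 + 4*y - sqrt(2)*(y*atan(3*y) - log(9*y^2 + 1)/6)


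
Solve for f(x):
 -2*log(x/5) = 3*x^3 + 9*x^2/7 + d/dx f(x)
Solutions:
 f(x) = C1 - 3*x^4/4 - 3*x^3/7 - 2*x*log(x) + 2*x + 2*x*log(5)


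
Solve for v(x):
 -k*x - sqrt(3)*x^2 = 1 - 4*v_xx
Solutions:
 v(x) = C1 + C2*x + k*x^3/24 + sqrt(3)*x^4/48 + x^2/8


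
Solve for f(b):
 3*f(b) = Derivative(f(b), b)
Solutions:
 f(b) = C1*exp(3*b)


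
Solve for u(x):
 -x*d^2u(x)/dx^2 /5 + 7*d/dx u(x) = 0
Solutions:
 u(x) = C1 + C2*x^36


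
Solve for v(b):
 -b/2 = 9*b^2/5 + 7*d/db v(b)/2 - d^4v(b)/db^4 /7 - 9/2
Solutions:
 v(b) = C1 + C4*exp(14^(2/3)*b/2) - 6*b^3/35 - b^2/14 + 9*b/7 + (C2*sin(14^(2/3)*sqrt(3)*b/4) + C3*cos(14^(2/3)*sqrt(3)*b/4))*exp(-14^(2/3)*b/4)


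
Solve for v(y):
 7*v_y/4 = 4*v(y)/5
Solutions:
 v(y) = C1*exp(16*y/35)


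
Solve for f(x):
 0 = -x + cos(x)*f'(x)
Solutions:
 f(x) = C1 + Integral(x/cos(x), x)


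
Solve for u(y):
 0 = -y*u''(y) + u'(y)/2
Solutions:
 u(y) = C1 + C2*y^(3/2)


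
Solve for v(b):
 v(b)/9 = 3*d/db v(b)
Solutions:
 v(b) = C1*exp(b/27)


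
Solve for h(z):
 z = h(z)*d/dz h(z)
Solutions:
 h(z) = -sqrt(C1 + z^2)
 h(z) = sqrt(C1 + z^2)


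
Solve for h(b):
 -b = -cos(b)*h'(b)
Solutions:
 h(b) = C1 + Integral(b/cos(b), b)


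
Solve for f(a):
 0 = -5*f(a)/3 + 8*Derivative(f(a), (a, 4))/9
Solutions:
 f(a) = C1*exp(-30^(1/4)*a/2) + C2*exp(30^(1/4)*a/2) + C3*sin(30^(1/4)*a/2) + C4*cos(30^(1/4)*a/2)


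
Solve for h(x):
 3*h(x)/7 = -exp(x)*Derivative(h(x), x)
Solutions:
 h(x) = C1*exp(3*exp(-x)/7)


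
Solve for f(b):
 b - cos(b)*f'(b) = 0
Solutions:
 f(b) = C1 + Integral(b/cos(b), b)


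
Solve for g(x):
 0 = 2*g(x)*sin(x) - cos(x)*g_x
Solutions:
 g(x) = C1/cos(x)^2


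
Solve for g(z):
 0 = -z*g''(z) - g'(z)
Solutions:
 g(z) = C1 + C2*log(z)


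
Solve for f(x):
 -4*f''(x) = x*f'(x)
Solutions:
 f(x) = C1 + C2*erf(sqrt(2)*x/4)


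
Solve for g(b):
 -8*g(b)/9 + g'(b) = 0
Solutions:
 g(b) = C1*exp(8*b/9)


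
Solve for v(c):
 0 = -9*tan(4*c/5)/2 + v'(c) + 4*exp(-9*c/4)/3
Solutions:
 v(c) = C1 + 45*log(tan(4*c/5)^2 + 1)/16 + 16*exp(-9*c/4)/27


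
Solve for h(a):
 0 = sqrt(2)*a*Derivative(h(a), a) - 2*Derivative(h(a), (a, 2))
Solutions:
 h(a) = C1 + C2*erfi(2^(1/4)*a/2)


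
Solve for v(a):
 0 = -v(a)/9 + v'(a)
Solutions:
 v(a) = C1*exp(a/9)


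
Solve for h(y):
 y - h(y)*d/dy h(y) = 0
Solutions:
 h(y) = -sqrt(C1 + y^2)
 h(y) = sqrt(C1 + y^2)


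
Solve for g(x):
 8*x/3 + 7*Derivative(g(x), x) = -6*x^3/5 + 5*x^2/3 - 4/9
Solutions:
 g(x) = C1 - 3*x^4/70 + 5*x^3/63 - 4*x^2/21 - 4*x/63


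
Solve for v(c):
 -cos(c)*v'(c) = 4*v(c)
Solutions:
 v(c) = C1*(sin(c)^2 - 2*sin(c) + 1)/(sin(c)^2 + 2*sin(c) + 1)


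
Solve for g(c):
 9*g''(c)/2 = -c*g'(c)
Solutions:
 g(c) = C1 + C2*erf(c/3)


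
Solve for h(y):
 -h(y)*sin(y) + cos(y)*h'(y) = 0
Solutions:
 h(y) = C1/cos(y)


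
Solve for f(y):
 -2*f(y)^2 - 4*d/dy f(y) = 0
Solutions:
 f(y) = 2/(C1 + y)


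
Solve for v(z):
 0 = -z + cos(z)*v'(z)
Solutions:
 v(z) = C1 + Integral(z/cos(z), z)


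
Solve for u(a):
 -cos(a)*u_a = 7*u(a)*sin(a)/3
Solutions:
 u(a) = C1*cos(a)^(7/3)


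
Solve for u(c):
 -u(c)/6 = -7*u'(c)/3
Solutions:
 u(c) = C1*exp(c/14)


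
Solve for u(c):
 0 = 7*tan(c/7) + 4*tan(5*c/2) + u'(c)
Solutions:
 u(c) = C1 + 49*log(cos(c/7)) + 8*log(cos(5*c/2))/5


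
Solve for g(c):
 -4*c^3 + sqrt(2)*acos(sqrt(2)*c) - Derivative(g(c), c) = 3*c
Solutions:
 g(c) = C1 - c^4 - 3*c^2/2 + sqrt(2)*(c*acos(sqrt(2)*c) - sqrt(2)*sqrt(1 - 2*c^2)/2)


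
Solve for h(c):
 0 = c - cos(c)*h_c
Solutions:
 h(c) = C1 + Integral(c/cos(c), c)


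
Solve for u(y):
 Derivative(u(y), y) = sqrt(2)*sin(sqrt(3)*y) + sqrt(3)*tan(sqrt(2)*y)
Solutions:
 u(y) = C1 - sqrt(6)*log(cos(sqrt(2)*y))/2 - sqrt(6)*cos(sqrt(3)*y)/3


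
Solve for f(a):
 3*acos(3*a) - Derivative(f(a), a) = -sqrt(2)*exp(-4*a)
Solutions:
 f(a) = C1 + 3*a*acos(3*a) - sqrt(1 - 9*a^2) - sqrt(2)*exp(-4*a)/4


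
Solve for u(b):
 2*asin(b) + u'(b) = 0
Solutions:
 u(b) = C1 - 2*b*asin(b) - 2*sqrt(1 - b^2)


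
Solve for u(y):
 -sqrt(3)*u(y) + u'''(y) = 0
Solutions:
 u(y) = C3*exp(3^(1/6)*y) + (C1*sin(3^(2/3)*y/2) + C2*cos(3^(2/3)*y/2))*exp(-3^(1/6)*y/2)


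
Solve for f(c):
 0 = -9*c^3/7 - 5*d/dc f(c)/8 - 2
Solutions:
 f(c) = C1 - 18*c^4/35 - 16*c/5


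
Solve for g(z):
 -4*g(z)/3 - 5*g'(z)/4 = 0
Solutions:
 g(z) = C1*exp(-16*z/15)


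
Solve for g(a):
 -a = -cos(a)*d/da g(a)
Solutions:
 g(a) = C1 + Integral(a/cos(a), a)


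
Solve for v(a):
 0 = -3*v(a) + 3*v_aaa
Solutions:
 v(a) = C3*exp(a) + (C1*sin(sqrt(3)*a/2) + C2*cos(sqrt(3)*a/2))*exp(-a/2)


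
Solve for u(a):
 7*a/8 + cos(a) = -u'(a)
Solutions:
 u(a) = C1 - 7*a^2/16 - sin(a)


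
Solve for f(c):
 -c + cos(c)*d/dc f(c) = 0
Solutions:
 f(c) = C1 + Integral(c/cos(c), c)


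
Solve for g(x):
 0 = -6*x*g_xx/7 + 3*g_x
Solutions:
 g(x) = C1 + C2*x^(9/2)


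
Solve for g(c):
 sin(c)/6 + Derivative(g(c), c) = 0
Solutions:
 g(c) = C1 + cos(c)/6


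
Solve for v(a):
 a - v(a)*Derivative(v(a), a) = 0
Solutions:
 v(a) = -sqrt(C1 + a^2)
 v(a) = sqrt(C1 + a^2)


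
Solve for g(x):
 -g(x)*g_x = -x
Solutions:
 g(x) = -sqrt(C1 + x^2)
 g(x) = sqrt(C1 + x^2)


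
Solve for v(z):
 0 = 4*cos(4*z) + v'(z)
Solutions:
 v(z) = C1 - sin(4*z)


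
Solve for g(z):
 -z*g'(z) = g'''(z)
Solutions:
 g(z) = C1 + Integral(C2*airyai(-z) + C3*airybi(-z), z)


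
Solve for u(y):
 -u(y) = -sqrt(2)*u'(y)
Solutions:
 u(y) = C1*exp(sqrt(2)*y/2)


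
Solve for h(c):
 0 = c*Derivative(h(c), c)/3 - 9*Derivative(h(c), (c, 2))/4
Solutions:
 h(c) = C1 + C2*erfi(sqrt(6)*c/9)


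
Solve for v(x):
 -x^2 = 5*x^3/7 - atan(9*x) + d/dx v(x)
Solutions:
 v(x) = C1 - 5*x^4/28 - x^3/3 + x*atan(9*x) - log(81*x^2 + 1)/18


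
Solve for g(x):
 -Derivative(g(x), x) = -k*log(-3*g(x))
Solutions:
 Integral(1/(log(-_y) + log(3)), (_y, g(x))) = C1 + k*x


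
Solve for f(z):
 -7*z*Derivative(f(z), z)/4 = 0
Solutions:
 f(z) = C1


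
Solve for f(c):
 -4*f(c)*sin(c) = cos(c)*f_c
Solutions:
 f(c) = C1*cos(c)^4


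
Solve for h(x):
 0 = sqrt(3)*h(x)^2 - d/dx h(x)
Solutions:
 h(x) = -1/(C1 + sqrt(3)*x)


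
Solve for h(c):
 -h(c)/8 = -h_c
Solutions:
 h(c) = C1*exp(c/8)


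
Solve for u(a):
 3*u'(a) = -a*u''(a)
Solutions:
 u(a) = C1 + C2/a^2


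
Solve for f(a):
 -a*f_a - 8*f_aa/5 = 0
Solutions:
 f(a) = C1 + C2*erf(sqrt(5)*a/4)


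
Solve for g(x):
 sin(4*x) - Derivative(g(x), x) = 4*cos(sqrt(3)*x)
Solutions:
 g(x) = C1 - 4*sqrt(3)*sin(sqrt(3)*x)/3 - cos(4*x)/4


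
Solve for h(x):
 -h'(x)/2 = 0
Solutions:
 h(x) = C1


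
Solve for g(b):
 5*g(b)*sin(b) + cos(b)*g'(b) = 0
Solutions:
 g(b) = C1*cos(b)^5


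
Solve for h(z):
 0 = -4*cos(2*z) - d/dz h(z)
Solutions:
 h(z) = C1 - 2*sin(2*z)


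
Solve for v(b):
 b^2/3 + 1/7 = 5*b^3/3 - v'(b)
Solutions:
 v(b) = C1 + 5*b^4/12 - b^3/9 - b/7


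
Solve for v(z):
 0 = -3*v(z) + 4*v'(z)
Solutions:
 v(z) = C1*exp(3*z/4)


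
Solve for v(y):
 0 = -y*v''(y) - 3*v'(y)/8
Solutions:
 v(y) = C1 + C2*y^(5/8)


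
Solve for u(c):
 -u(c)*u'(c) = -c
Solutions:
 u(c) = -sqrt(C1 + c^2)
 u(c) = sqrt(C1 + c^2)


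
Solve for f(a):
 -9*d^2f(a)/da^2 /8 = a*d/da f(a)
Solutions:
 f(a) = C1 + C2*erf(2*a/3)


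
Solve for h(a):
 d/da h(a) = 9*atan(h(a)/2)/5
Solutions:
 Integral(1/atan(_y/2), (_y, h(a))) = C1 + 9*a/5


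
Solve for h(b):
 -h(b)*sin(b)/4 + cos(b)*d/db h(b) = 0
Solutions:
 h(b) = C1/cos(b)^(1/4)


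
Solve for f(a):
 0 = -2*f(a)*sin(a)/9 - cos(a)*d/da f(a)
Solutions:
 f(a) = C1*cos(a)^(2/9)


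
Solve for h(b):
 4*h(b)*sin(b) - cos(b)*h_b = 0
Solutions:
 h(b) = C1/cos(b)^4


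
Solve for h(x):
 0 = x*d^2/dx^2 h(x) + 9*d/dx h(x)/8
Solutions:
 h(x) = C1 + C2/x^(1/8)


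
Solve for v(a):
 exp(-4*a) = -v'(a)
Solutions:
 v(a) = C1 + exp(-4*a)/4


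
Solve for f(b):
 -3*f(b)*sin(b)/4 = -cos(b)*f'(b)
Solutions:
 f(b) = C1/cos(b)^(3/4)


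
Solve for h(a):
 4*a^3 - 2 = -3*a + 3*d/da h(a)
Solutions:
 h(a) = C1 + a^4/3 + a^2/2 - 2*a/3


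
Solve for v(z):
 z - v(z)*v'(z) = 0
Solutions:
 v(z) = -sqrt(C1 + z^2)
 v(z) = sqrt(C1 + z^2)


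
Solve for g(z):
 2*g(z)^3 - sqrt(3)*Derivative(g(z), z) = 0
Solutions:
 g(z) = -sqrt(6)*sqrt(-1/(C1 + 2*sqrt(3)*z))/2
 g(z) = sqrt(6)*sqrt(-1/(C1 + 2*sqrt(3)*z))/2


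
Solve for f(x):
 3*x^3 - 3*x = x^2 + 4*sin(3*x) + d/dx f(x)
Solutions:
 f(x) = C1 + 3*x^4/4 - x^3/3 - 3*x^2/2 + 4*cos(3*x)/3


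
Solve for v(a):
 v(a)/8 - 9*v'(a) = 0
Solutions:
 v(a) = C1*exp(a/72)


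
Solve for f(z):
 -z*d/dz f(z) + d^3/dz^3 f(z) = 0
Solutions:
 f(z) = C1 + Integral(C2*airyai(z) + C3*airybi(z), z)


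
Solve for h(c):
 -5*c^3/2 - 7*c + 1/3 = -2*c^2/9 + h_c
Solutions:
 h(c) = C1 - 5*c^4/8 + 2*c^3/27 - 7*c^2/2 + c/3


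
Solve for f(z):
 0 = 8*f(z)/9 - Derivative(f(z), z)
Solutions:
 f(z) = C1*exp(8*z/9)


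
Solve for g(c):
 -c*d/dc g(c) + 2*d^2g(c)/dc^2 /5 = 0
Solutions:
 g(c) = C1 + C2*erfi(sqrt(5)*c/2)


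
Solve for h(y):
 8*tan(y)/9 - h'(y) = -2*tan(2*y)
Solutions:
 h(y) = C1 - 8*log(cos(y))/9 - log(cos(2*y))


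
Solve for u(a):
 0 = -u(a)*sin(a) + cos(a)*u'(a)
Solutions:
 u(a) = C1/cos(a)


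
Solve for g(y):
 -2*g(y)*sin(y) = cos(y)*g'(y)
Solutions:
 g(y) = C1*cos(y)^2


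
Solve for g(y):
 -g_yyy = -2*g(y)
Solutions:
 g(y) = C3*exp(2^(1/3)*y) + (C1*sin(2^(1/3)*sqrt(3)*y/2) + C2*cos(2^(1/3)*sqrt(3)*y/2))*exp(-2^(1/3)*y/2)


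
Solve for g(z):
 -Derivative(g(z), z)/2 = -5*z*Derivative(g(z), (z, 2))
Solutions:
 g(z) = C1 + C2*z^(11/10)


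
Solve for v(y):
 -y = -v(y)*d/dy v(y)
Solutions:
 v(y) = -sqrt(C1 + y^2)
 v(y) = sqrt(C1 + y^2)


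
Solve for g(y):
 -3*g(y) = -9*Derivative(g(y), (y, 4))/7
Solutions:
 g(y) = C1*exp(-3^(3/4)*7^(1/4)*y/3) + C2*exp(3^(3/4)*7^(1/4)*y/3) + C3*sin(3^(3/4)*7^(1/4)*y/3) + C4*cos(3^(3/4)*7^(1/4)*y/3)


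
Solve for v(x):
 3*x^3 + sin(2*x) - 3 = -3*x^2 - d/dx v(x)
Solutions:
 v(x) = C1 - 3*x^4/4 - x^3 + 3*x + cos(2*x)/2


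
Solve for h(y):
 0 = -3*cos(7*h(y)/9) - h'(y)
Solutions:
 3*y - 9*log(sin(7*h(y)/9) - 1)/14 + 9*log(sin(7*h(y)/9) + 1)/14 = C1


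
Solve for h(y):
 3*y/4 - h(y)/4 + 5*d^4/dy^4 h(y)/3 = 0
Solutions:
 h(y) = C1*exp(-sqrt(2)*3^(1/4)*5^(3/4)*y/10) + C2*exp(sqrt(2)*3^(1/4)*5^(3/4)*y/10) + C3*sin(sqrt(2)*3^(1/4)*5^(3/4)*y/10) + C4*cos(sqrt(2)*3^(1/4)*5^(3/4)*y/10) + 3*y


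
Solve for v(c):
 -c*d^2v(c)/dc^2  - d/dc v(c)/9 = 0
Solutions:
 v(c) = C1 + C2*c^(8/9)


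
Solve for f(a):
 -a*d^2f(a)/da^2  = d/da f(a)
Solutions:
 f(a) = C1 + C2*log(a)


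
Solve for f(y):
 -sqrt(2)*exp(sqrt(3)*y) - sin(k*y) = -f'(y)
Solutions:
 f(y) = C1 + sqrt(6)*exp(sqrt(3)*y)/3 - cos(k*y)/k


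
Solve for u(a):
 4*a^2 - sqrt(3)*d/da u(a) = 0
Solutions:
 u(a) = C1 + 4*sqrt(3)*a^3/9


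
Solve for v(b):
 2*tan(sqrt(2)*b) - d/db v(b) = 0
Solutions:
 v(b) = C1 - sqrt(2)*log(cos(sqrt(2)*b))


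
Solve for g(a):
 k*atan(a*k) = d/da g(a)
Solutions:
 g(a) = C1 + k*Piecewise((a*atan(a*k) - log(a^2*k^2 + 1)/(2*k), Ne(k, 0)), (0, True))


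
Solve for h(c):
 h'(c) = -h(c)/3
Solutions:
 h(c) = C1*exp(-c/3)


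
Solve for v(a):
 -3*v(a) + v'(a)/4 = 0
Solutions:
 v(a) = C1*exp(12*a)


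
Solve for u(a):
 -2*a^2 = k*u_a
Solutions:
 u(a) = C1 - 2*a^3/(3*k)


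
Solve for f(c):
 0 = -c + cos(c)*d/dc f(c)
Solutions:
 f(c) = C1 + Integral(c/cos(c), c)


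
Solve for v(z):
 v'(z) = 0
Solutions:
 v(z) = C1


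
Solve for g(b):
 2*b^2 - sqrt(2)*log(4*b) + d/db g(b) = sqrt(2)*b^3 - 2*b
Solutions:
 g(b) = C1 + sqrt(2)*b^4/4 - 2*b^3/3 - b^2 + sqrt(2)*b*log(b) - sqrt(2)*b + 2*sqrt(2)*b*log(2)


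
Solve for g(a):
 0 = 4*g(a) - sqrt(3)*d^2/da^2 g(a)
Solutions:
 g(a) = C1*exp(-2*3^(3/4)*a/3) + C2*exp(2*3^(3/4)*a/3)


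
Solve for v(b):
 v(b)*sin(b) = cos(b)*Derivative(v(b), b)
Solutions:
 v(b) = C1/cos(b)


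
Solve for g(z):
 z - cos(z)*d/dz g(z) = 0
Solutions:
 g(z) = C1 + Integral(z/cos(z), z)


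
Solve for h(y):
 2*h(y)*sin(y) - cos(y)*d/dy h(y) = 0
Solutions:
 h(y) = C1/cos(y)^2


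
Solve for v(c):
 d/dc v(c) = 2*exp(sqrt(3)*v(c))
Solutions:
 v(c) = sqrt(3)*(2*log(-1/(C1 + 2*c)) - log(3))/6


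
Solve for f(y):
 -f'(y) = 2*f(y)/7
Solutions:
 f(y) = C1*exp(-2*y/7)


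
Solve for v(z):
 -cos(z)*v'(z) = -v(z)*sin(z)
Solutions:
 v(z) = C1/cos(z)


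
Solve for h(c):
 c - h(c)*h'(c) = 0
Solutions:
 h(c) = -sqrt(C1 + c^2)
 h(c) = sqrt(C1 + c^2)


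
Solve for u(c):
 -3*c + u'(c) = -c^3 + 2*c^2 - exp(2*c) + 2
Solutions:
 u(c) = C1 - c^4/4 + 2*c^3/3 + 3*c^2/2 + 2*c - exp(2*c)/2


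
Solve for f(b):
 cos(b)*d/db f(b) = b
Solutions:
 f(b) = C1 + Integral(b/cos(b), b)


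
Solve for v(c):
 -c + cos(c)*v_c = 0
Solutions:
 v(c) = C1 + Integral(c/cos(c), c)


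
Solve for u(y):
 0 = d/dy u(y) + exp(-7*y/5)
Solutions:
 u(y) = C1 + 5*exp(-7*y/5)/7


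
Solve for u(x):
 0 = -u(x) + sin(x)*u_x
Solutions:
 u(x) = C1*sqrt(cos(x) - 1)/sqrt(cos(x) + 1)


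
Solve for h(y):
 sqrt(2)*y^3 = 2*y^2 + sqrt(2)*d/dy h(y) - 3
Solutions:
 h(y) = C1 + y^4/4 - sqrt(2)*y^3/3 + 3*sqrt(2)*y/2


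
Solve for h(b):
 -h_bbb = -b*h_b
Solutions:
 h(b) = C1 + Integral(C2*airyai(b) + C3*airybi(b), b)


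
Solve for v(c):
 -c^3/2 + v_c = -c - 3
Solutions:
 v(c) = C1 + c^4/8 - c^2/2 - 3*c


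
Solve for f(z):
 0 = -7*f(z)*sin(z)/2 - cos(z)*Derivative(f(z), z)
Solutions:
 f(z) = C1*cos(z)^(7/2)


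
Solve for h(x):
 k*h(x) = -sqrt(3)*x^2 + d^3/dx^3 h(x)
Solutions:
 h(x) = C1*exp(k^(1/3)*x) + C2*exp(k^(1/3)*x*(-1 + sqrt(3)*I)/2) + C3*exp(-k^(1/3)*x*(1 + sqrt(3)*I)/2) - sqrt(3)*x^2/k


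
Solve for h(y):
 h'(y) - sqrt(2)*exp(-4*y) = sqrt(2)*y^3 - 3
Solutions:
 h(y) = C1 + sqrt(2)*y^4/4 - 3*y - sqrt(2)*exp(-4*y)/4


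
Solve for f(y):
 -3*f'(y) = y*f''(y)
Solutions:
 f(y) = C1 + C2/y^2


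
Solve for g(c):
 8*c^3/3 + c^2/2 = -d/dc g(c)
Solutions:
 g(c) = C1 - 2*c^4/3 - c^3/6


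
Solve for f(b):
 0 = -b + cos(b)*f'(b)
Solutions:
 f(b) = C1 + Integral(b/cos(b), b)


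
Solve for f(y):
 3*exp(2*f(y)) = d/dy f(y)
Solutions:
 f(y) = log(-sqrt(-1/(C1 + 3*y))) - log(2)/2
 f(y) = log(-1/(C1 + 3*y))/2 - log(2)/2


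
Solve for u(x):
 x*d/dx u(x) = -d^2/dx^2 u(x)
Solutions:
 u(x) = C1 + C2*erf(sqrt(2)*x/2)


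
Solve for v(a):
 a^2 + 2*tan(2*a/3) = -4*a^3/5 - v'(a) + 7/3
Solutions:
 v(a) = C1 - a^4/5 - a^3/3 + 7*a/3 + 3*log(cos(2*a/3))


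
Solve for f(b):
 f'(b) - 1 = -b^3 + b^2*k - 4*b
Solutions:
 f(b) = C1 - b^4/4 + b^3*k/3 - 2*b^2 + b


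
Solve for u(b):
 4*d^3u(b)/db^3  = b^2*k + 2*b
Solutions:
 u(b) = C1 + C2*b + C3*b^2 + b^5*k/240 + b^4/48


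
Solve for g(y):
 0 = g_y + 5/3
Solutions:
 g(y) = C1 - 5*y/3


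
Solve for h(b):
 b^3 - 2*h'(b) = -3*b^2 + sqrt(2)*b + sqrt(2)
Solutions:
 h(b) = C1 + b^4/8 + b^3/2 - sqrt(2)*b^2/4 - sqrt(2)*b/2


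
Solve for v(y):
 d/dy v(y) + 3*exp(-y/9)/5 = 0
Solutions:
 v(y) = C1 + 27*exp(-y/9)/5


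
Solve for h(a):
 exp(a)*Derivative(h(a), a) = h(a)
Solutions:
 h(a) = C1*exp(-exp(-a))


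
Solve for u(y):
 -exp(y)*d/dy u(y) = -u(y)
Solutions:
 u(y) = C1*exp(-exp(-y))


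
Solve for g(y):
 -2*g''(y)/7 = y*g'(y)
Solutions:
 g(y) = C1 + C2*erf(sqrt(7)*y/2)


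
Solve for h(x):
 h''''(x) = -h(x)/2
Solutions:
 h(x) = (C1*sin(2^(1/4)*x/2) + C2*cos(2^(1/4)*x/2))*exp(-2^(1/4)*x/2) + (C3*sin(2^(1/4)*x/2) + C4*cos(2^(1/4)*x/2))*exp(2^(1/4)*x/2)


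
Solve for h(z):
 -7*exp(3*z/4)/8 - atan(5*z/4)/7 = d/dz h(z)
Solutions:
 h(z) = C1 - z*atan(5*z/4)/7 - 7*exp(3*z/4)/6 + 2*log(25*z^2 + 16)/35


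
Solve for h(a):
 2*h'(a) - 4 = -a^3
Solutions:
 h(a) = C1 - a^4/8 + 2*a


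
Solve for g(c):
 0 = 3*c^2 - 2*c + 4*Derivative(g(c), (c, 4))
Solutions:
 g(c) = C1 + C2*c + C3*c^2 + C4*c^3 - c^6/480 + c^5/240


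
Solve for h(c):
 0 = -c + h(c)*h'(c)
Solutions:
 h(c) = -sqrt(C1 + c^2)
 h(c) = sqrt(C1 + c^2)


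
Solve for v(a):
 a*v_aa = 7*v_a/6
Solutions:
 v(a) = C1 + C2*a^(13/6)


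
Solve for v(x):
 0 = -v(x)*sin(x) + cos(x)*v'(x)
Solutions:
 v(x) = C1/cos(x)


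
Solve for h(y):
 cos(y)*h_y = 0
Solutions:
 h(y) = C1


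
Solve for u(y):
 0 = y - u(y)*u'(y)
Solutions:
 u(y) = -sqrt(C1 + y^2)
 u(y) = sqrt(C1 + y^2)


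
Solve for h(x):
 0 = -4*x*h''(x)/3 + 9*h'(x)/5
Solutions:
 h(x) = C1 + C2*x^(47/20)


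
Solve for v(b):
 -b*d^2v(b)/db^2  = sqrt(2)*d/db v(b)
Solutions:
 v(b) = C1 + C2*b^(1 - sqrt(2))


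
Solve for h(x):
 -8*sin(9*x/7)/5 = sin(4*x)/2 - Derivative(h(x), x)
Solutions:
 h(x) = C1 - 56*cos(9*x/7)/45 - cos(4*x)/8


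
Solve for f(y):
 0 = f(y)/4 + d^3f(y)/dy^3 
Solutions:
 f(y) = C3*exp(-2^(1/3)*y/2) + (C1*sin(2^(1/3)*sqrt(3)*y/4) + C2*cos(2^(1/3)*sqrt(3)*y/4))*exp(2^(1/3)*y/4)


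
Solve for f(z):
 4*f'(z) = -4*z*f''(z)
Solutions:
 f(z) = C1 + C2*log(z)


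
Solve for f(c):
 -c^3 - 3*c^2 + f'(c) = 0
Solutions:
 f(c) = C1 + c^4/4 + c^3


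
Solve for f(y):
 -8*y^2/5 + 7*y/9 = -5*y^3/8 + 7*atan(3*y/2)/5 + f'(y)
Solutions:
 f(y) = C1 + 5*y^4/32 - 8*y^3/15 + 7*y^2/18 - 7*y*atan(3*y/2)/5 + 7*log(9*y^2 + 4)/15


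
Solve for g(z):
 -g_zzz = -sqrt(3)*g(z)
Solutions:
 g(z) = C3*exp(3^(1/6)*z) + (C1*sin(3^(2/3)*z/2) + C2*cos(3^(2/3)*z/2))*exp(-3^(1/6)*z/2)


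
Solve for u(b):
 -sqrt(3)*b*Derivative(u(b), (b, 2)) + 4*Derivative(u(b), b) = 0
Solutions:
 u(b) = C1 + C2*b^(1 + 4*sqrt(3)/3)


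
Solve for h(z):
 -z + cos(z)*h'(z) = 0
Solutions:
 h(z) = C1 + Integral(z/cos(z), z)


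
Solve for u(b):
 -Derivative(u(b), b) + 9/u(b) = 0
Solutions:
 u(b) = -sqrt(C1 + 18*b)
 u(b) = sqrt(C1 + 18*b)


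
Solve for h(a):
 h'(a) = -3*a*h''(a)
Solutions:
 h(a) = C1 + C2*a^(2/3)


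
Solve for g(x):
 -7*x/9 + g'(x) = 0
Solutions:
 g(x) = C1 + 7*x^2/18


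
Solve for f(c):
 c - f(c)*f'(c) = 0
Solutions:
 f(c) = -sqrt(C1 + c^2)
 f(c) = sqrt(C1 + c^2)


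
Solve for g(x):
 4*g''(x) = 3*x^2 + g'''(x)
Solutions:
 g(x) = C1 + C2*x + C3*exp(4*x) + x^4/16 + x^3/16 + 3*x^2/64


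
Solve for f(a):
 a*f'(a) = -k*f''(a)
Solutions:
 f(a) = C1 + C2*sqrt(k)*erf(sqrt(2)*a*sqrt(1/k)/2)


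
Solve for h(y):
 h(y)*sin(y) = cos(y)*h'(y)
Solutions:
 h(y) = C1/cos(y)


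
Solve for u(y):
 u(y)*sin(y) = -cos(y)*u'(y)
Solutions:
 u(y) = C1*cos(y)


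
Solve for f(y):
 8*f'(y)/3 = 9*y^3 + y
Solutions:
 f(y) = C1 + 27*y^4/32 + 3*y^2/16


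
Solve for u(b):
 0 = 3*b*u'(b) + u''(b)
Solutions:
 u(b) = C1 + C2*erf(sqrt(6)*b/2)


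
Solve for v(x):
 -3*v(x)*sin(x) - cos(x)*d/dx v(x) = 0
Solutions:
 v(x) = C1*cos(x)^3


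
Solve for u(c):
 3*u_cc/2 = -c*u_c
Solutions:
 u(c) = C1 + C2*erf(sqrt(3)*c/3)


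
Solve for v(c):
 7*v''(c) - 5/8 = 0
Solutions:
 v(c) = C1 + C2*c + 5*c^2/112


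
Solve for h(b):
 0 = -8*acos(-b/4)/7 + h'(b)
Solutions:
 h(b) = C1 + 8*b*acos(-b/4)/7 + 8*sqrt(16 - b^2)/7


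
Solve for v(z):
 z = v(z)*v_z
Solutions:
 v(z) = -sqrt(C1 + z^2)
 v(z) = sqrt(C1 + z^2)


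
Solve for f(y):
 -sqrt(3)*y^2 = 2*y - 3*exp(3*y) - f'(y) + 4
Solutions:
 f(y) = C1 + sqrt(3)*y^3/3 + y^2 + 4*y - exp(3*y)


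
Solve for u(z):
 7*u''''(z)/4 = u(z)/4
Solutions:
 u(z) = C1*exp(-7^(3/4)*z/7) + C2*exp(7^(3/4)*z/7) + C3*sin(7^(3/4)*z/7) + C4*cos(7^(3/4)*z/7)


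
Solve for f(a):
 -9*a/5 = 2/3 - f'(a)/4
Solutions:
 f(a) = C1 + 18*a^2/5 + 8*a/3


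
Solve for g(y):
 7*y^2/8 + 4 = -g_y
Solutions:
 g(y) = C1 - 7*y^3/24 - 4*y


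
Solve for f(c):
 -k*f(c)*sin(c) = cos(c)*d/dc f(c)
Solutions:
 f(c) = C1*exp(k*log(cos(c)))


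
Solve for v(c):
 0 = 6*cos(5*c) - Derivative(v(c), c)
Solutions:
 v(c) = C1 + 6*sin(5*c)/5


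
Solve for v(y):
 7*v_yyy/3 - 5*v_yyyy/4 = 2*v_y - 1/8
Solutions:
 v(y) = C1 + C2*exp(y*(392*2^(1/3)/(135*sqrt(7249) + 12737)^(1/3) + 2^(2/3)*(135*sqrt(7249) + 12737)^(1/3) + 56)/90)*sin(2^(1/3)*sqrt(3)*y*(-2^(1/3)*(135*sqrt(7249) + 12737)^(1/3) + 392/(135*sqrt(7249) + 12737)^(1/3))/90) + C3*exp(y*(392*2^(1/3)/(135*sqrt(7249) + 12737)^(1/3) + 2^(2/3)*(135*sqrt(7249) + 12737)^(1/3) + 56)/90)*cos(2^(1/3)*sqrt(3)*y*(-2^(1/3)*(135*sqrt(7249) + 12737)^(1/3) + 392/(135*sqrt(7249) + 12737)^(1/3))/90) + C4*exp(y*(-2^(2/3)*(135*sqrt(7249) + 12737)^(1/3) - 392*2^(1/3)/(135*sqrt(7249) + 12737)^(1/3) + 28)/45) + y/16


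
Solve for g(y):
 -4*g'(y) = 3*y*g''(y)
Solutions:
 g(y) = C1 + C2/y^(1/3)


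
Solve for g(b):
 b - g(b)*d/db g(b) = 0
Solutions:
 g(b) = -sqrt(C1 + b^2)
 g(b) = sqrt(C1 + b^2)


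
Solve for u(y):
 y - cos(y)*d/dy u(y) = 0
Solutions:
 u(y) = C1 + Integral(y/cos(y), y)


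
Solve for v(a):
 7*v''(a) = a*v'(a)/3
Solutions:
 v(a) = C1 + C2*erfi(sqrt(42)*a/42)


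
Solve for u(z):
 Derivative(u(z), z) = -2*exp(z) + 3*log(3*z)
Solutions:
 u(z) = C1 + 3*z*log(z) + 3*z*(-1 + log(3)) - 2*exp(z)


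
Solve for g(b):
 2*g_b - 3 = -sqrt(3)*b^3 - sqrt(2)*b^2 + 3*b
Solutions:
 g(b) = C1 - sqrt(3)*b^4/8 - sqrt(2)*b^3/6 + 3*b^2/4 + 3*b/2


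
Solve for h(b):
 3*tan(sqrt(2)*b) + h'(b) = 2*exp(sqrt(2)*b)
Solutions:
 h(b) = C1 + sqrt(2)*exp(sqrt(2)*b) + 3*sqrt(2)*log(cos(sqrt(2)*b))/2


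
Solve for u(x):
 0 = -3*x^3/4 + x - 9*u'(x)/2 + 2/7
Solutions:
 u(x) = C1 - x^4/24 + x^2/9 + 4*x/63


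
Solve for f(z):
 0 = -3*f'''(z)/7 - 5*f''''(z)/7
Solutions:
 f(z) = C1 + C2*z + C3*z^2 + C4*exp(-3*z/5)


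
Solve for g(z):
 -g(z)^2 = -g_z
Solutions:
 g(z) = -1/(C1 + z)


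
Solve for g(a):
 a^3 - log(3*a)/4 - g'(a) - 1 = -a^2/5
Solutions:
 g(a) = C1 + a^4/4 + a^3/15 - a*log(a)/4 - 3*a/4 - a*log(3)/4


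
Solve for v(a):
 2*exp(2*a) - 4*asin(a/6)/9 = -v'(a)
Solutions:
 v(a) = C1 + 4*a*asin(a/6)/9 + 4*sqrt(36 - a^2)/9 - exp(2*a)


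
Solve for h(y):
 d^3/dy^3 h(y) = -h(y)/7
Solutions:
 h(y) = C3*exp(-7^(2/3)*y/7) + (C1*sin(sqrt(3)*7^(2/3)*y/14) + C2*cos(sqrt(3)*7^(2/3)*y/14))*exp(7^(2/3)*y/14)


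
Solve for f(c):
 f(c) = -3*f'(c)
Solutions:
 f(c) = C1*exp(-c/3)


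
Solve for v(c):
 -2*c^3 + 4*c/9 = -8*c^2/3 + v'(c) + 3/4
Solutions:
 v(c) = C1 - c^4/2 + 8*c^3/9 + 2*c^2/9 - 3*c/4


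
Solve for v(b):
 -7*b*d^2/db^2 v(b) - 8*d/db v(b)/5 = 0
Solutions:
 v(b) = C1 + C2*b^(27/35)


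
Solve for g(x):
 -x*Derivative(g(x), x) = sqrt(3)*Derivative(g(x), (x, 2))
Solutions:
 g(x) = C1 + C2*erf(sqrt(2)*3^(3/4)*x/6)


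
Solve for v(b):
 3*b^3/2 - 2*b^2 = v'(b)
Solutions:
 v(b) = C1 + 3*b^4/8 - 2*b^3/3


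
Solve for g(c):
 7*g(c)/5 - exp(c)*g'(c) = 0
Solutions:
 g(c) = C1*exp(-7*exp(-c)/5)


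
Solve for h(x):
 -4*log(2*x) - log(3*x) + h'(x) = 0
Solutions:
 h(x) = C1 + 5*x*log(x) - 5*x + x*log(48)


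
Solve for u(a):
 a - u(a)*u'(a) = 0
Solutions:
 u(a) = -sqrt(C1 + a^2)
 u(a) = sqrt(C1 + a^2)


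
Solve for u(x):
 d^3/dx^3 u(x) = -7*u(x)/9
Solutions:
 u(x) = C3*exp(-21^(1/3)*x/3) + (C1*sin(3^(5/6)*7^(1/3)*x/6) + C2*cos(3^(5/6)*7^(1/3)*x/6))*exp(21^(1/3)*x/6)


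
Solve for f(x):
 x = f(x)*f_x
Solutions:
 f(x) = -sqrt(C1 + x^2)
 f(x) = sqrt(C1 + x^2)


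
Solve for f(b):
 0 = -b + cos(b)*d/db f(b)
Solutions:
 f(b) = C1 + Integral(b/cos(b), b)


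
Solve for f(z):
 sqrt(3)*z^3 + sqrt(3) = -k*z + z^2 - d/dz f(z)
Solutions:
 f(z) = C1 - k*z^2/2 - sqrt(3)*z^4/4 + z^3/3 - sqrt(3)*z


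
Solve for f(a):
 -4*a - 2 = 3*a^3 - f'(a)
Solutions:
 f(a) = C1 + 3*a^4/4 + 2*a^2 + 2*a


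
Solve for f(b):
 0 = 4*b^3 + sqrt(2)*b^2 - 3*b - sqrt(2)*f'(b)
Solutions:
 f(b) = C1 + sqrt(2)*b^4/2 + b^3/3 - 3*sqrt(2)*b^2/4


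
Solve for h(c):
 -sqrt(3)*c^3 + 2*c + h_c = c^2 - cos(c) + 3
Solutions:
 h(c) = C1 + sqrt(3)*c^4/4 + c^3/3 - c^2 + 3*c - sin(c)


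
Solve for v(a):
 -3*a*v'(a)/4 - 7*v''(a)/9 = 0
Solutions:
 v(a) = C1 + C2*erf(3*sqrt(42)*a/28)


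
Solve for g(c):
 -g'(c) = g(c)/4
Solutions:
 g(c) = C1*exp(-c/4)


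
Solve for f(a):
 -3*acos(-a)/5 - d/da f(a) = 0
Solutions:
 f(a) = C1 - 3*a*acos(-a)/5 - 3*sqrt(1 - a^2)/5


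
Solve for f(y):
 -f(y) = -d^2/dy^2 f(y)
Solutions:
 f(y) = C1*exp(-y) + C2*exp(y)


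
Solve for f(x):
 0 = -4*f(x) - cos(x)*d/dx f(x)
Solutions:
 f(x) = C1*(sin(x)^2 - 2*sin(x) + 1)/(sin(x)^2 + 2*sin(x) + 1)


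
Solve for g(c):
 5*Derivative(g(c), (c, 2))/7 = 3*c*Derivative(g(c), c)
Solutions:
 g(c) = C1 + C2*erfi(sqrt(210)*c/10)


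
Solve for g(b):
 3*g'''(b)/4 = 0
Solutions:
 g(b) = C1 + C2*b + C3*b^2


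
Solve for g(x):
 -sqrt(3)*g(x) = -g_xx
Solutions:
 g(x) = C1*exp(-3^(1/4)*x) + C2*exp(3^(1/4)*x)


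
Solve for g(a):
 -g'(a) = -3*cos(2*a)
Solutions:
 g(a) = C1 + 3*sin(2*a)/2


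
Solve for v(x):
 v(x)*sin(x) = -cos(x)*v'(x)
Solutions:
 v(x) = C1*cos(x)


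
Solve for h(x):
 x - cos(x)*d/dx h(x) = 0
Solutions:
 h(x) = C1 + Integral(x/cos(x), x)


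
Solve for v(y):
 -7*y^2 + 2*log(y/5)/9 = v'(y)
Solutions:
 v(y) = C1 - 7*y^3/3 + 2*y*log(y)/9 - 2*y*log(5)/9 - 2*y/9


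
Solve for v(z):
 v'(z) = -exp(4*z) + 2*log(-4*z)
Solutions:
 v(z) = C1 + 2*z*log(-z) + 2*z*(-1 + 2*log(2)) - exp(4*z)/4


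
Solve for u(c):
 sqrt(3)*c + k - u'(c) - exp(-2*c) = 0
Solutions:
 u(c) = C1 + sqrt(3)*c^2/2 + c*k + exp(-2*c)/2


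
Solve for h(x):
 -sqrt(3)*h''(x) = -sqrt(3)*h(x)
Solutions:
 h(x) = C1*exp(-x) + C2*exp(x)


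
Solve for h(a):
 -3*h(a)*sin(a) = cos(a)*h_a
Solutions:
 h(a) = C1*cos(a)^3


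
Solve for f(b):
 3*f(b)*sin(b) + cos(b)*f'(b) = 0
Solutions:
 f(b) = C1*cos(b)^3


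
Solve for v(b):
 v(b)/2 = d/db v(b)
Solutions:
 v(b) = C1*exp(b/2)


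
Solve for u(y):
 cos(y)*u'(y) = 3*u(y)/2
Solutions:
 u(y) = C1*(sin(y) + 1)^(3/4)/(sin(y) - 1)^(3/4)


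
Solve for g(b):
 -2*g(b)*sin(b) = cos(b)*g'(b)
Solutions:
 g(b) = C1*cos(b)^2


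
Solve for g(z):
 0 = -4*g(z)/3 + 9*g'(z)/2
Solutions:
 g(z) = C1*exp(8*z/27)


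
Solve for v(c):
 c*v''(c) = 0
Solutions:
 v(c) = C1 + C2*c


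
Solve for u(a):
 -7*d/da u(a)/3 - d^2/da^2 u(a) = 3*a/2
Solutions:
 u(a) = C1 + C2*exp(-7*a/3) - 9*a^2/28 + 27*a/98


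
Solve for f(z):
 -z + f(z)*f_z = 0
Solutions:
 f(z) = -sqrt(C1 + z^2)
 f(z) = sqrt(C1 + z^2)


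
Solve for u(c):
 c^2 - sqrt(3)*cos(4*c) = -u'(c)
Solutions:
 u(c) = C1 - c^3/3 + sqrt(3)*sin(4*c)/4


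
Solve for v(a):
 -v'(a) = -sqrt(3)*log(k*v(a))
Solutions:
 li(k*v(a))/k = C1 + sqrt(3)*a


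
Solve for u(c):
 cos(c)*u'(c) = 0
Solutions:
 u(c) = C1


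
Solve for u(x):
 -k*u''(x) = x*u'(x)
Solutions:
 u(x) = C1 + C2*sqrt(k)*erf(sqrt(2)*x*sqrt(1/k)/2)


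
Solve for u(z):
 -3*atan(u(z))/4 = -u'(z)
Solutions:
 Integral(1/atan(_y), (_y, u(z))) = C1 + 3*z/4


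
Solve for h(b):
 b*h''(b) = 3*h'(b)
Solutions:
 h(b) = C1 + C2*b^4


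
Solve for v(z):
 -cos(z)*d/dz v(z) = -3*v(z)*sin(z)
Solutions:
 v(z) = C1/cos(z)^3


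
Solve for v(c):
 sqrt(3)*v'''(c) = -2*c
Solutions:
 v(c) = C1 + C2*c + C3*c^2 - sqrt(3)*c^4/36


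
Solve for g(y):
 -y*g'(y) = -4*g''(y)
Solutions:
 g(y) = C1 + C2*erfi(sqrt(2)*y/4)


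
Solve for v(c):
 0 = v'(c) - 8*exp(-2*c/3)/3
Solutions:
 v(c) = C1 - 4*exp(-2*c/3)


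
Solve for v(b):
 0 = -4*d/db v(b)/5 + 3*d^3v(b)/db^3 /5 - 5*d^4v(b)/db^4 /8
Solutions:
 v(b) = C1 + C2*exp(b*(8*2^(2/3)/(25*sqrt(561) + 593)^(1/3) + 8 + 2^(1/3)*(25*sqrt(561) + 593)^(1/3))/25)*sin(2^(1/3)*sqrt(3)*b*(-(25*sqrt(561) + 593)^(1/3) + 8*2^(1/3)/(25*sqrt(561) + 593)^(1/3))/25) + C3*exp(b*(8*2^(2/3)/(25*sqrt(561) + 593)^(1/3) + 8 + 2^(1/3)*(25*sqrt(561) + 593)^(1/3))/25)*cos(2^(1/3)*sqrt(3)*b*(-(25*sqrt(561) + 593)^(1/3) + 8*2^(1/3)/(25*sqrt(561) + 593)^(1/3))/25) + C4*exp(2*b*(-2^(1/3)*(25*sqrt(561) + 593)^(1/3) - 8*2^(2/3)/(25*sqrt(561) + 593)^(1/3) + 4)/25)


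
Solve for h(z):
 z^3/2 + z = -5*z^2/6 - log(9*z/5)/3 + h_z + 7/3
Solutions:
 h(z) = C1 + z^4/8 + 5*z^3/18 + z^2/2 + z*log(z)/3 - 8*z/3 - z*log(5) + 2*z*log(15)/3


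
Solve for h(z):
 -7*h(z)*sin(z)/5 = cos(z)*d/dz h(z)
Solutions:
 h(z) = C1*cos(z)^(7/5)


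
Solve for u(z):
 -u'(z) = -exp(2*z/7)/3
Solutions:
 u(z) = C1 + 7*exp(2*z/7)/6


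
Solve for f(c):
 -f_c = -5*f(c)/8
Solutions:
 f(c) = C1*exp(5*c/8)


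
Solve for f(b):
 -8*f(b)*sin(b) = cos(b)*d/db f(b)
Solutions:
 f(b) = C1*cos(b)^8


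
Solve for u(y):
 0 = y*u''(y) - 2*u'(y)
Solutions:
 u(y) = C1 + C2*y^3


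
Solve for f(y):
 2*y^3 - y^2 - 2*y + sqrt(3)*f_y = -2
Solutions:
 f(y) = C1 - sqrt(3)*y^4/6 + sqrt(3)*y^3/9 + sqrt(3)*y^2/3 - 2*sqrt(3)*y/3


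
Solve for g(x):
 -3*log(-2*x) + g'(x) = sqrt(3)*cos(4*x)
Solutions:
 g(x) = C1 + 3*x*log(-x) - 3*x + 3*x*log(2) + sqrt(3)*sin(4*x)/4


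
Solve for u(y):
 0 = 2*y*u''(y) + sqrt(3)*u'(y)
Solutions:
 u(y) = C1 + C2*y^(1 - sqrt(3)/2)


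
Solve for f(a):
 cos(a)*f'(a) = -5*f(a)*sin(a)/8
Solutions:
 f(a) = C1*cos(a)^(5/8)


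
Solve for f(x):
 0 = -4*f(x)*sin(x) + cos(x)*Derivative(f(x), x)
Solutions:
 f(x) = C1/cos(x)^4


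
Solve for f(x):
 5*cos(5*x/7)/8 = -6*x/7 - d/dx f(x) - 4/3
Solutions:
 f(x) = C1 - 3*x^2/7 - 4*x/3 - 7*sin(5*x/7)/8


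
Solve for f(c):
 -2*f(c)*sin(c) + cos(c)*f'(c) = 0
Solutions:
 f(c) = C1/cos(c)^2


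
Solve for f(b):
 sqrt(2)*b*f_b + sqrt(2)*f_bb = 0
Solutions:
 f(b) = C1 + C2*erf(sqrt(2)*b/2)


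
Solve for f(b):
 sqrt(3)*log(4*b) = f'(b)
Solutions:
 f(b) = C1 + sqrt(3)*b*log(b) - sqrt(3)*b + 2*sqrt(3)*b*log(2)


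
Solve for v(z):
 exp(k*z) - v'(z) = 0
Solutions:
 v(z) = C1 + exp(k*z)/k


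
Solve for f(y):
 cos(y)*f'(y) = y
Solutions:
 f(y) = C1 + Integral(y/cos(y), y)


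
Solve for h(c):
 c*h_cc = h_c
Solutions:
 h(c) = C1 + C2*c^2


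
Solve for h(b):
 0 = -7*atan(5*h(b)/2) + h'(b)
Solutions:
 Integral(1/atan(5*_y/2), (_y, h(b))) = C1 + 7*b


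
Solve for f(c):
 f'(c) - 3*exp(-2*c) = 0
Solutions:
 f(c) = C1 - 3*exp(-2*c)/2


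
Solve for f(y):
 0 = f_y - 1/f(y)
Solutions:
 f(y) = -sqrt(C1 + 2*y)
 f(y) = sqrt(C1 + 2*y)


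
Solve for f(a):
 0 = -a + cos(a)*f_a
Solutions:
 f(a) = C1 + Integral(a/cos(a), a)


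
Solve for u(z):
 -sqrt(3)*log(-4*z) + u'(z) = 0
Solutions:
 u(z) = C1 + sqrt(3)*z*log(-z) + sqrt(3)*z*(-1 + 2*log(2))


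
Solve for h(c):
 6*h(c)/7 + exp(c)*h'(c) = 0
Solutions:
 h(c) = C1*exp(6*exp(-c)/7)


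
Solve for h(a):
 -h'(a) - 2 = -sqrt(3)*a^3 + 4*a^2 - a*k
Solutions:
 h(a) = C1 + sqrt(3)*a^4/4 - 4*a^3/3 + a^2*k/2 - 2*a


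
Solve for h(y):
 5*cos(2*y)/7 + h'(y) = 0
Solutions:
 h(y) = C1 - 5*sin(2*y)/14


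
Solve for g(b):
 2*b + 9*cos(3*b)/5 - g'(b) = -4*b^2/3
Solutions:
 g(b) = C1 + 4*b^3/9 + b^2 + 3*sin(3*b)/5


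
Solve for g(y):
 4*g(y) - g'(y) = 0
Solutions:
 g(y) = C1*exp(4*y)


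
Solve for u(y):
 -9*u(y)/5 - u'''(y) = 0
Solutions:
 u(y) = C3*exp(-15^(2/3)*y/5) + (C1*sin(3*3^(1/6)*5^(2/3)*y/10) + C2*cos(3*3^(1/6)*5^(2/3)*y/10))*exp(15^(2/3)*y/10)


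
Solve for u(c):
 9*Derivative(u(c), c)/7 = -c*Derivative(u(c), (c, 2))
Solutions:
 u(c) = C1 + C2/c^(2/7)


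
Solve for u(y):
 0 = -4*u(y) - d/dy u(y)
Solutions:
 u(y) = C1*exp(-4*y)


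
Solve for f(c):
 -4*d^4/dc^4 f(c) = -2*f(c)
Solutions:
 f(c) = C1*exp(-2^(3/4)*c/2) + C2*exp(2^(3/4)*c/2) + C3*sin(2^(3/4)*c/2) + C4*cos(2^(3/4)*c/2)
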